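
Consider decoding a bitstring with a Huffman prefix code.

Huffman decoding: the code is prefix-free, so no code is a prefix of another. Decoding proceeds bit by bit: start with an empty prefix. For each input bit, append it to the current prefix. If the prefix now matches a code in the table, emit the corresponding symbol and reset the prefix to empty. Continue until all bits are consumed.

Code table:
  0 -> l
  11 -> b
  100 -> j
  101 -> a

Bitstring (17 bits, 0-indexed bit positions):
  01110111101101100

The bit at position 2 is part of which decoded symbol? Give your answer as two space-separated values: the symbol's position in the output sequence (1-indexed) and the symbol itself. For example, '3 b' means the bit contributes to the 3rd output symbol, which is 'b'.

Answer: 2 b

Derivation:
Bit 0: prefix='0' -> emit 'l', reset
Bit 1: prefix='1' (no match yet)
Bit 2: prefix='11' -> emit 'b', reset
Bit 3: prefix='1' (no match yet)
Bit 4: prefix='10' (no match yet)
Bit 5: prefix='101' -> emit 'a', reset
Bit 6: prefix='1' (no match yet)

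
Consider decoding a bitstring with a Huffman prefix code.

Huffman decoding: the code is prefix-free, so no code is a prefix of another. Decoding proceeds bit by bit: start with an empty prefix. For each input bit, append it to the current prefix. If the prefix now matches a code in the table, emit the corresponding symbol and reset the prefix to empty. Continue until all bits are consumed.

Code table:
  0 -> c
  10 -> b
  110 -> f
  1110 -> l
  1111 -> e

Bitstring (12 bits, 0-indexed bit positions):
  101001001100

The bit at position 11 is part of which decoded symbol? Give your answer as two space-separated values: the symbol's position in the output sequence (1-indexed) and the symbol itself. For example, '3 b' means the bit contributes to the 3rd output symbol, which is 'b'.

Answer: 7 c

Derivation:
Bit 0: prefix='1' (no match yet)
Bit 1: prefix='10' -> emit 'b', reset
Bit 2: prefix='1' (no match yet)
Bit 3: prefix='10' -> emit 'b', reset
Bit 4: prefix='0' -> emit 'c', reset
Bit 5: prefix='1' (no match yet)
Bit 6: prefix='10' -> emit 'b', reset
Bit 7: prefix='0' -> emit 'c', reset
Bit 8: prefix='1' (no match yet)
Bit 9: prefix='11' (no match yet)
Bit 10: prefix='110' -> emit 'f', reset
Bit 11: prefix='0' -> emit 'c', reset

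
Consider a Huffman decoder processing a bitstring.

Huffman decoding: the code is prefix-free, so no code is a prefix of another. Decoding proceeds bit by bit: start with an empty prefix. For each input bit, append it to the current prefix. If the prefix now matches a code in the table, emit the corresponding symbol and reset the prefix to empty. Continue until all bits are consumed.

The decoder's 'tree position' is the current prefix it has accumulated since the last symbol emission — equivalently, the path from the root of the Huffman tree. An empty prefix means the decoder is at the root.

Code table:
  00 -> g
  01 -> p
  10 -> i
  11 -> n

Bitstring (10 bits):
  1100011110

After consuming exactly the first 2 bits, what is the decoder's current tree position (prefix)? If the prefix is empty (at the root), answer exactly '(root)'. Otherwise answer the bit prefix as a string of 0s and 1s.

Answer: (root)

Derivation:
Bit 0: prefix='1' (no match yet)
Bit 1: prefix='11' -> emit 'n', reset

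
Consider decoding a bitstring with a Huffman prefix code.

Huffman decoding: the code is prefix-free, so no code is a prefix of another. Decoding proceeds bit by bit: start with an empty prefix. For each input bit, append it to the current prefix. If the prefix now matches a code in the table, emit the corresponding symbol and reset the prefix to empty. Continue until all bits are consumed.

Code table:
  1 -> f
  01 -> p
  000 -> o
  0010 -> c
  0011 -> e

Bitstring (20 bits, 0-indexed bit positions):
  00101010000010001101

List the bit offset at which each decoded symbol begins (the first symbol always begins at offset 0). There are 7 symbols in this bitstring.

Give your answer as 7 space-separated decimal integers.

Answer: 0 4 5 7 10 14 18

Derivation:
Bit 0: prefix='0' (no match yet)
Bit 1: prefix='00' (no match yet)
Bit 2: prefix='001' (no match yet)
Bit 3: prefix='0010' -> emit 'c', reset
Bit 4: prefix='1' -> emit 'f', reset
Bit 5: prefix='0' (no match yet)
Bit 6: prefix='01' -> emit 'p', reset
Bit 7: prefix='0' (no match yet)
Bit 8: prefix='00' (no match yet)
Bit 9: prefix='000' -> emit 'o', reset
Bit 10: prefix='0' (no match yet)
Bit 11: prefix='00' (no match yet)
Bit 12: prefix='001' (no match yet)
Bit 13: prefix='0010' -> emit 'c', reset
Bit 14: prefix='0' (no match yet)
Bit 15: prefix='00' (no match yet)
Bit 16: prefix='001' (no match yet)
Bit 17: prefix='0011' -> emit 'e', reset
Bit 18: prefix='0' (no match yet)
Bit 19: prefix='01' -> emit 'p', reset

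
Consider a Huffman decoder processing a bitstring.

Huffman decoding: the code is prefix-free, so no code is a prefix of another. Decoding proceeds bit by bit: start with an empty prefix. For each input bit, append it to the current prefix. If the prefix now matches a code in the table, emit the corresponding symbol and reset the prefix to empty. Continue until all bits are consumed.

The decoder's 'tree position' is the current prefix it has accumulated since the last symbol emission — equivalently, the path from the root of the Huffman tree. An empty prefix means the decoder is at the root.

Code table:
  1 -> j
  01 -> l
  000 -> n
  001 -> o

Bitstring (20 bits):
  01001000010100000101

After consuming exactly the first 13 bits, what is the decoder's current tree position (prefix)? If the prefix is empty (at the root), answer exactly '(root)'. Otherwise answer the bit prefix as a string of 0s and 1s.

Bit 0: prefix='0' (no match yet)
Bit 1: prefix='01' -> emit 'l', reset
Bit 2: prefix='0' (no match yet)
Bit 3: prefix='00' (no match yet)
Bit 4: prefix='001' -> emit 'o', reset
Bit 5: prefix='0' (no match yet)
Bit 6: prefix='00' (no match yet)
Bit 7: prefix='000' -> emit 'n', reset
Bit 8: prefix='0' (no match yet)
Bit 9: prefix='01' -> emit 'l', reset
Bit 10: prefix='0' (no match yet)
Bit 11: prefix='01' -> emit 'l', reset
Bit 12: prefix='0' (no match yet)

Answer: 0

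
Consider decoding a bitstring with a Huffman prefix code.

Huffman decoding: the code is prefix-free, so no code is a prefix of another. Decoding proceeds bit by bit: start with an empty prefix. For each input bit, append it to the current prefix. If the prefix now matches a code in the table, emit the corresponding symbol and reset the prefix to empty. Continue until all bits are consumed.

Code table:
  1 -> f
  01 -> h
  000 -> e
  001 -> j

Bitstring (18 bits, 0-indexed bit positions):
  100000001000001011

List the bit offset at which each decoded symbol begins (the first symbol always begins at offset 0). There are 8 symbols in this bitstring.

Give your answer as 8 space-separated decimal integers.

Answer: 0 1 4 7 9 12 15 17

Derivation:
Bit 0: prefix='1' -> emit 'f', reset
Bit 1: prefix='0' (no match yet)
Bit 2: prefix='00' (no match yet)
Bit 3: prefix='000' -> emit 'e', reset
Bit 4: prefix='0' (no match yet)
Bit 5: prefix='00' (no match yet)
Bit 6: prefix='000' -> emit 'e', reset
Bit 7: prefix='0' (no match yet)
Bit 8: prefix='01' -> emit 'h', reset
Bit 9: prefix='0' (no match yet)
Bit 10: prefix='00' (no match yet)
Bit 11: prefix='000' -> emit 'e', reset
Bit 12: prefix='0' (no match yet)
Bit 13: prefix='00' (no match yet)
Bit 14: prefix='001' -> emit 'j', reset
Bit 15: prefix='0' (no match yet)
Bit 16: prefix='01' -> emit 'h', reset
Bit 17: prefix='1' -> emit 'f', reset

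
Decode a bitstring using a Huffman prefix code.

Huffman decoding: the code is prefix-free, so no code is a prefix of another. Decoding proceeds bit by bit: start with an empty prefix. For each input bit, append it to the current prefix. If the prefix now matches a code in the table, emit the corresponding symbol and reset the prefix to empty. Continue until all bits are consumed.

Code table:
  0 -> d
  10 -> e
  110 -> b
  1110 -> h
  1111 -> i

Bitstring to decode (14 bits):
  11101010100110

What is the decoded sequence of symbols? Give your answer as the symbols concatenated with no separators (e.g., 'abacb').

Bit 0: prefix='1' (no match yet)
Bit 1: prefix='11' (no match yet)
Bit 2: prefix='111' (no match yet)
Bit 3: prefix='1110' -> emit 'h', reset
Bit 4: prefix='1' (no match yet)
Bit 5: prefix='10' -> emit 'e', reset
Bit 6: prefix='1' (no match yet)
Bit 7: prefix='10' -> emit 'e', reset
Bit 8: prefix='1' (no match yet)
Bit 9: prefix='10' -> emit 'e', reset
Bit 10: prefix='0' -> emit 'd', reset
Bit 11: prefix='1' (no match yet)
Bit 12: prefix='11' (no match yet)
Bit 13: prefix='110' -> emit 'b', reset

Answer: heeedb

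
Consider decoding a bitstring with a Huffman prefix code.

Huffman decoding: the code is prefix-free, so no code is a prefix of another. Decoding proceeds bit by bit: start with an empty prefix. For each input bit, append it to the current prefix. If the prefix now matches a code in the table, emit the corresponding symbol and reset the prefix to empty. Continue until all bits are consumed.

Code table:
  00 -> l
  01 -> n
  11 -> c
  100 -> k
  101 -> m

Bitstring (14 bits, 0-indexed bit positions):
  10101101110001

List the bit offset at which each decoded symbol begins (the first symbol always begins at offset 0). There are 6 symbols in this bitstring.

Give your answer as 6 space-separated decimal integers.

Bit 0: prefix='1' (no match yet)
Bit 1: prefix='10' (no match yet)
Bit 2: prefix='101' -> emit 'm', reset
Bit 3: prefix='0' (no match yet)
Bit 4: prefix='01' -> emit 'n', reset
Bit 5: prefix='1' (no match yet)
Bit 6: prefix='10' (no match yet)
Bit 7: prefix='101' -> emit 'm', reset
Bit 8: prefix='1' (no match yet)
Bit 9: prefix='11' -> emit 'c', reset
Bit 10: prefix='0' (no match yet)
Bit 11: prefix='00' -> emit 'l', reset
Bit 12: prefix='0' (no match yet)
Bit 13: prefix='01' -> emit 'n', reset

Answer: 0 3 5 8 10 12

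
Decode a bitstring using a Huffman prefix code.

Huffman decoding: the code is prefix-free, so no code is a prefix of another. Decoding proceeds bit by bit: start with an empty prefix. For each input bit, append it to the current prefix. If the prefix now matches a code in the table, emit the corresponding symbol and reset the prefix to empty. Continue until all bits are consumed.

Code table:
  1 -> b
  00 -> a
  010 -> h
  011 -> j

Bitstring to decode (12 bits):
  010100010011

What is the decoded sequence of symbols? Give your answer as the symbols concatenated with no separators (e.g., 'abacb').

Bit 0: prefix='0' (no match yet)
Bit 1: prefix='01' (no match yet)
Bit 2: prefix='010' -> emit 'h', reset
Bit 3: prefix='1' -> emit 'b', reset
Bit 4: prefix='0' (no match yet)
Bit 5: prefix='00' -> emit 'a', reset
Bit 6: prefix='0' (no match yet)
Bit 7: prefix='01' (no match yet)
Bit 8: prefix='010' -> emit 'h', reset
Bit 9: prefix='0' (no match yet)
Bit 10: prefix='01' (no match yet)
Bit 11: prefix='011' -> emit 'j', reset

Answer: hbahj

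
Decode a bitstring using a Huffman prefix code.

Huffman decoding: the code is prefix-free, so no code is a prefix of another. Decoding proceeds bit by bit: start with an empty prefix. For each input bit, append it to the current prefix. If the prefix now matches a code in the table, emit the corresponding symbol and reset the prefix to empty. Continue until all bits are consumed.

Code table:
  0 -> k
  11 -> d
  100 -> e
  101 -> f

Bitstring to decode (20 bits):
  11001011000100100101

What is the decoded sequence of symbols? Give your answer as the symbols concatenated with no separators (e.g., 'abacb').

Bit 0: prefix='1' (no match yet)
Bit 1: prefix='11' -> emit 'd', reset
Bit 2: prefix='0' -> emit 'k', reset
Bit 3: prefix='0' -> emit 'k', reset
Bit 4: prefix='1' (no match yet)
Bit 5: prefix='10' (no match yet)
Bit 6: prefix='101' -> emit 'f', reset
Bit 7: prefix='1' (no match yet)
Bit 8: prefix='10' (no match yet)
Bit 9: prefix='100' -> emit 'e', reset
Bit 10: prefix='0' -> emit 'k', reset
Bit 11: prefix='1' (no match yet)
Bit 12: prefix='10' (no match yet)
Bit 13: prefix='100' -> emit 'e', reset
Bit 14: prefix='1' (no match yet)
Bit 15: prefix='10' (no match yet)
Bit 16: prefix='100' -> emit 'e', reset
Bit 17: prefix='1' (no match yet)
Bit 18: prefix='10' (no match yet)
Bit 19: prefix='101' -> emit 'f', reset

Answer: dkkfekeef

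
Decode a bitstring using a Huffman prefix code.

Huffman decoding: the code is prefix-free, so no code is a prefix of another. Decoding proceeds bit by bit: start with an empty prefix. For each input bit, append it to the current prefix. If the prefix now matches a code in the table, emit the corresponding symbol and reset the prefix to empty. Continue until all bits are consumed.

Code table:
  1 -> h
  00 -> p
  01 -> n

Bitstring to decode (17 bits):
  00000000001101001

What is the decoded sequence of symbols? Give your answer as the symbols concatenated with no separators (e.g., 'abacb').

Bit 0: prefix='0' (no match yet)
Bit 1: prefix='00' -> emit 'p', reset
Bit 2: prefix='0' (no match yet)
Bit 3: prefix='00' -> emit 'p', reset
Bit 4: prefix='0' (no match yet)
Bit 5: prefix='00' -> emit 'p', reset
Bit 6: prefix='0' (no match yet)
Bit 7: prefix='00' -> emit 'p', reset
Bit 8: prefix='0' (no match yet)
Bit 9: prefix='00' -> emit 'p', reset
Bit 10: prefix='1' -> emit 'h', reset
Bit 11: prefix='1' -> emit 'h', reset
Bit 12: prefix='0' (no match yet)
Bit 13: prefix='01' -> emit 'n', reset
Bit 14: prefix='0' (no match yet)
Bit 15: prefix='00' -> emit 'p', reset
Bit 16: prefix='1' -> emit 'h', reset

Answer: ppppphhnph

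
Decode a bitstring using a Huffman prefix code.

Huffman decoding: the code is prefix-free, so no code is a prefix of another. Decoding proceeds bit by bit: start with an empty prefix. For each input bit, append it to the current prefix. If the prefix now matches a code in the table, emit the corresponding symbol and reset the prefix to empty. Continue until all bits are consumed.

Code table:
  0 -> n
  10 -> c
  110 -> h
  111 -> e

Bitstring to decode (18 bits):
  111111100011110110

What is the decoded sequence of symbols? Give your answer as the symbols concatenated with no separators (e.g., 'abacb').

Answer: eecnnech

Derivation:
Bit 0: prefix='1' (no match yet)
Bit 1: prefix='11' (no match yet)
Bit 2: prefix='111' -> emit 'e', reset
Bit 3: prefix='1' (no match yet)
Bit 4: prefix='11' (no match yet)
Bit 5: prefix='111' -> emit 'e', reset
Bit 6: prefix='1' (no match yet)
Bit 7: prefix='10' -> emit 'c', reset
Bit 8: prefix='0' -> emit 'n', reset
Bit 9: prefix='0' -> emit 'n', reset
Bit 10: prefix='1' (no match yet)
Bit 11: prefix='11' (no match yet)
Bit 12: prefix='111' -> emit 'e', reset
Bit 13: prefix='1' (no match yet)
Bit 14: prefix='10' -> emit 'c', reset
Bit 15: prefix='1' (no match yet)
Bit 16: prefix='11' (no match yet)
Bit 17: prefix='110' -> emit 'h', reset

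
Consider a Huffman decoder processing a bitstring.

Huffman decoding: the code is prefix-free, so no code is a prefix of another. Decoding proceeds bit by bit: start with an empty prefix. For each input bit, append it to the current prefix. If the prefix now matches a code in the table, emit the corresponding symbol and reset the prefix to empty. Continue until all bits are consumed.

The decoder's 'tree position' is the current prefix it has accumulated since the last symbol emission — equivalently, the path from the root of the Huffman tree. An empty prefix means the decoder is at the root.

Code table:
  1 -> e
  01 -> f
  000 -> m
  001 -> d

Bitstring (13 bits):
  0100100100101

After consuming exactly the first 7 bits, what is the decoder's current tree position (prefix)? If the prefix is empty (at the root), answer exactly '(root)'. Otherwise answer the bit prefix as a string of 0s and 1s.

Bit 0: prefix='0' (no match yet)
Bit 1: prefix='01' -> emit 'f', reset
Bit 2: prefix='0' (no match yet)
Bit 3: prefix='00' (no match yet)
Bit 4: prefix='001' -> emit 'd', reset
Bit 5: prefix='0' (no match yet)
Bit 6: prefix='00' (no match yet)

Answer: 00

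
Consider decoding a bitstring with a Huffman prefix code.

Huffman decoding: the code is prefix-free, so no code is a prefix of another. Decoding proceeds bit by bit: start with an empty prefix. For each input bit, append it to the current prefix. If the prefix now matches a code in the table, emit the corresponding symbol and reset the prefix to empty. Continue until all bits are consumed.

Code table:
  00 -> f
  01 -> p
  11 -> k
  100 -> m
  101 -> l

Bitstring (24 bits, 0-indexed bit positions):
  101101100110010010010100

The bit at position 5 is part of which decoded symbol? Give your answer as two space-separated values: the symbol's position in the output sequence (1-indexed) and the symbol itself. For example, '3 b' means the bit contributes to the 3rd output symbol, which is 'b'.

Answer: 2 l

Derivation:
Bit 0: prefix='1' (no match yet)
Bit 1: prefix='10' (no match yet)
Bit 2: prefix='101' -> emit 'l', reset
Bit 3: prefix='1' (no match yet)
Bit 4: prefix='10' (no match yet)
Bit 5: prefix='101' -> emit 'l', reset
Bit 6: prefix='1' (no match yet)
Bit 7: prefix='10' (no match yet)
Bit 8: prefix='100' -> emit 'm', reset
Bit 9: prefix='1' (no match yet)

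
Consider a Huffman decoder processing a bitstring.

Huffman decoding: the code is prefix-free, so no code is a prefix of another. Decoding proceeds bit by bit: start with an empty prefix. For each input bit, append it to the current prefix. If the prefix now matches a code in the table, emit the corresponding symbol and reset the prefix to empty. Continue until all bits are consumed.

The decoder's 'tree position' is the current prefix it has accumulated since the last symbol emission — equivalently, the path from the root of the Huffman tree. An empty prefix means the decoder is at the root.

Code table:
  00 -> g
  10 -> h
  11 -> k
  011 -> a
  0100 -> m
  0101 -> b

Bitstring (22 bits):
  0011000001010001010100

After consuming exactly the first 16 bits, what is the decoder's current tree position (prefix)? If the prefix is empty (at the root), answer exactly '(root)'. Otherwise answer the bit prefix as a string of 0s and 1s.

Answer: 01

Derivation:
Bit 0: prefix='0' (no match yet)
Bit 1: prefix='00' -> emit 'g', reset
Bit 2: prefix='1' (no match yet)
Bit 3: prefix='11' -> emit 'k', reset
Bit 4: prefix='0' (no match yet)
Bit 5: prefix='00' -> emit 'g', reset
Bit 6: prefix='0' (no match yet)
Bit 7: prefix='00' -> emit 'g', reset
Bit 8: prefix='0' (no match yet)
Bit 9: prefix='01' (no match yet)
Bit 10: prefix='010' (no match yet)
Bit 11: prefix='0101' -> emit 'b', reset
Bit 12: prefix='0' (no match yet)
Bit 13: prefix='00' -> emit 'g', reset
Bit 14: prefix='0' (no match yet)
Bit 15: prefix='01' (no match yet)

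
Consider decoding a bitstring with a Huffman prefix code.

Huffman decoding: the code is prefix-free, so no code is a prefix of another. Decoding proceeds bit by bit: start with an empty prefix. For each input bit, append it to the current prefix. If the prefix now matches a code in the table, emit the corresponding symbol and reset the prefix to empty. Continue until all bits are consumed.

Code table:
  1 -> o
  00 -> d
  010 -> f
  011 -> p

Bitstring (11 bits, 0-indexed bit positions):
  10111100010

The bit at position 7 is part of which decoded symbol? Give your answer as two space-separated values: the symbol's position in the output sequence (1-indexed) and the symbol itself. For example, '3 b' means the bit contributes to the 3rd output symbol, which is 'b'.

Answer: 5 d

Derivation:
Bit 0: prefix='1' -> emit 'o', reset
Bit 1: prefix='0' (no match yet)
Bit 2: prefix='01' (no match yet)
Bit 3: prefix='011' -> emit 'p', reset
Bit 4: prefix='1' -> emit 'o', reset
Bit 5: prefix='1' -> emit 'o', reset
Bit 6: prefix='0' (no match yet)
Bit 7: prefix='00' -> emit 'd', reset
Bit 8: prefix='0' (no match yet)
Bit 9: prefix='01' (no match yet)
Bit 10: prefix='010' -> emit 'f', reset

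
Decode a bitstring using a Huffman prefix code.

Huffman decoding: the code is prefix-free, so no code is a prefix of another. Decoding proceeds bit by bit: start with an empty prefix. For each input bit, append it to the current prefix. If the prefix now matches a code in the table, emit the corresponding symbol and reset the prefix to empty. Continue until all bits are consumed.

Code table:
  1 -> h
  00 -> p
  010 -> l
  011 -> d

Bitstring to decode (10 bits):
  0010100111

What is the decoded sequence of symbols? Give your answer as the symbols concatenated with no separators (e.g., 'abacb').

Bit 0: prefix='0' (no match yet)
Bit 1: prefix='00' -> emit 'p', reset
Bit 2: prefix='1' -> emit 'h', reset
Bit 3: prefix='0' (no match yet)
Bit 4: prefix='01' (no match yet)
Bit 5: prefix='010' -> emit 'l', reset
Bit 6: prefix='0' (no match yet)
Bit 7: prefix='01' (no match yet)
Bit 8: prefix='011' -> emit 'd', reset
Bit 9: prefix='1' -> emit 'h', reset

Answer: phldh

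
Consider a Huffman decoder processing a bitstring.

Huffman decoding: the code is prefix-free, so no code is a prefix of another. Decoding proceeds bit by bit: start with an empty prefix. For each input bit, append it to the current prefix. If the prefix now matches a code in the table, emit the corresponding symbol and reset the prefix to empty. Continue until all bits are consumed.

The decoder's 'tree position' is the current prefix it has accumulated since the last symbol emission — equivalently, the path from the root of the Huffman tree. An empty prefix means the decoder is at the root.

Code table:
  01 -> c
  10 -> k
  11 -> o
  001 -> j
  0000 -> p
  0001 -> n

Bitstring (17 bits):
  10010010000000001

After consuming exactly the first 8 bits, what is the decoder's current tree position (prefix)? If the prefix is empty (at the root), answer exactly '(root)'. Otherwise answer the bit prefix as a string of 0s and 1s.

Answer: 0

Derivation:
Bit 0: prefix='1' (no match yet)
Bit 1: prefix='10' -> emit 'k', reset
Bit 2: prefix='0' (no match yet)
Bit 3: prefix='01' -> emit 'c', reset
Bit 4: prefix='0' (no match yet)
Bit 5: prefix='00' (no match yet)
Bit 6: prefix='001' -> emit 'j', reset
Bit 7: prefix='0' (no match yet)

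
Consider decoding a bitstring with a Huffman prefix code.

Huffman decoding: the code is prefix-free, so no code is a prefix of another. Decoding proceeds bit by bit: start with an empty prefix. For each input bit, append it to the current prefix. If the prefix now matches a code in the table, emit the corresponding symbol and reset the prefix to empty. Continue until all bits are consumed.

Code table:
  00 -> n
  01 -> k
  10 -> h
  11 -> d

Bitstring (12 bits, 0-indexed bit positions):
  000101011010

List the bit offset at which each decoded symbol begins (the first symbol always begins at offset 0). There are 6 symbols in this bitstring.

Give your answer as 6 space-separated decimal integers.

Answer: 0 2 4 6 8 10

Derivation:
Bit 0: prefix='0' (no match yet)
Bit 1: prefix='00' -> emit 'n', reset
Bit 2: prefix='0' (no match yet)
Bit 3: prefix='01' -> emit 'k', reset
Bit 4: prefix='0' (no match yet)
Bit 5: prefix='01' -> emit 'k', reset
Bit 6: prefix='0' (no match yet)
Bit 7: prefix='01' -> emit 'k', reset
Bit 8: prefix='1' (no match yet)
Bit 9: prefix='10' -> emit 'h', reset
Bit 10: prefix='1' (no match yet)
Bit 11: prefix='10' -> emit 'h', reset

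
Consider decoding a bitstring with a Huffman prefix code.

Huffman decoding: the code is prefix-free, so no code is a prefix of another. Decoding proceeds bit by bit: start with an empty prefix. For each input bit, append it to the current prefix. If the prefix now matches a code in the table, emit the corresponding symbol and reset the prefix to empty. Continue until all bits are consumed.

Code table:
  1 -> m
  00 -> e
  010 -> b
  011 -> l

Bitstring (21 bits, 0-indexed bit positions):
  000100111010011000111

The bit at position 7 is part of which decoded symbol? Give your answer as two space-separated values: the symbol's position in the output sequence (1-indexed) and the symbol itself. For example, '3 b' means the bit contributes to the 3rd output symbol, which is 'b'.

Answer: 3 l

Derivation:
Bit 0: prefix='0' (no match yet)
Bit 1: prefix='00' -> emit 'e', reset
Bit 2: prefix='0' (no match yet)
Bit 3: prefix='01' (no match yet)
Bit 4: prefix='010' -> emit 'b', reset
Bit 5: prefix='0' (no match yet)
Bit 6: prefix='01' (no match yet)
Bit 7: prefix='011' -> emit 'l', reset
Bit 8: prefix='1' -> emit 'm', reset
Bit 9: prefix='0' (no match yet)
Bit 10: prefix='01' (no match yet)
Bit 11: prefix='010' -> emit 'b', reset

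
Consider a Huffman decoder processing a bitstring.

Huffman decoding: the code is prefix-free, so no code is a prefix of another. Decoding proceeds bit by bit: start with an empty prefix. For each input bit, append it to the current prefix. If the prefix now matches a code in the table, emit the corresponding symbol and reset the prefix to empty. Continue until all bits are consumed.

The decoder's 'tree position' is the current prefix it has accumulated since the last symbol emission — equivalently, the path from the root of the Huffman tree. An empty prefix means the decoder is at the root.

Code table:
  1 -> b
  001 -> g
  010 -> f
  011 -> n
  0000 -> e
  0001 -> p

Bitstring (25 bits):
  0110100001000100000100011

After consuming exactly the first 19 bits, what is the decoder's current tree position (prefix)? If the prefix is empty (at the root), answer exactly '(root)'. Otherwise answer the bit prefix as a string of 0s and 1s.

Bit 0: prefix='0' (no match yet)
Bit 1: prefix='01' (no match yet)
Bit 2: prefix='011' -> emit 'n', reset
Bit 3: prefix='0' (no match yet)
Bit 4: prefix='01' (no match yet)
Bit 5: prefix='010' -> emit 'f', reset
Bit 6: prefix='0' (no match yet)
Bit 7: prefix='00' (no match yet)
Bit 8: prefix='000' (no match yet)
Bit 9: prefix='0001' -> emit 'p', reset
Bit 10: prefix='0' (no match yet)
Bit 11: prefix='00' (no match yet)
Bit 12: prefix='000' (no match yet)
Bit 13: prefix='0001' -> emit 'p', reset
Bit 14: prefix='0' (no match yet)
Bit 15: prefix='00' (no match yet)
Bit 16: prefix='000' (no match yet)
Bit 17: prefix='0000' -> emit 'e', reset
Bit 18: prefix='0' (no match yet)

Answer: 0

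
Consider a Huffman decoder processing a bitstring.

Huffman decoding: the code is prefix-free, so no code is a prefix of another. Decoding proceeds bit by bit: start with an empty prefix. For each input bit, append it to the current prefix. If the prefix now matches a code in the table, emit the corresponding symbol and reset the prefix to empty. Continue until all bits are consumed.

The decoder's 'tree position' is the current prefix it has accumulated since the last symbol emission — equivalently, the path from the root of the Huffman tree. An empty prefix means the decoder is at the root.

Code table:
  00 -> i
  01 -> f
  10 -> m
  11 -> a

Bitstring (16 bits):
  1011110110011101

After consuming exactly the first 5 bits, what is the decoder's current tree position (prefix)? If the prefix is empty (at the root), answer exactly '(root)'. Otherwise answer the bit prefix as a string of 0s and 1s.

Answer: 1

Derivation:
Bit 0: prefix='1' (no match yet)
Bit 1: prefix='10' -> emit 'm', reset
Bit 2: prefix='1' (no match yet)
Bit 3: prefix='11' -> emit 'a', reset
Bit 4: prefix='1' (no match yet)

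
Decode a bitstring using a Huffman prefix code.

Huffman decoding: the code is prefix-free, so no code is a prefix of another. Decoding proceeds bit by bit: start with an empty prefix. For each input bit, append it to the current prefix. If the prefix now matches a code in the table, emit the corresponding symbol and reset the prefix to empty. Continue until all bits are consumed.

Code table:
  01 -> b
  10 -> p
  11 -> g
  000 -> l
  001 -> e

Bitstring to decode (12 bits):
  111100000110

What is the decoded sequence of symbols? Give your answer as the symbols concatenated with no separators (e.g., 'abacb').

Answer: gglep

Derivation:
Bit 0: prefix='1' (no match yet)
Bit 1: prefix='11' -> emit 'g', reset
Bit 2: prefix='1' (no match yet)
Bit 3: prefix='11' -> emit 'g', reset
Bit 4: prefix='0' (no match yet)
Bit 5: prefix='00' (no match yet)
Bit 6: prefix='000' -> emit 'l', reset
Bit 7: prefix='0' (no match yet)
Bit 8: prefix='00' (no match yet)
Bit 9: prefix='001' -> emit 'e', reset
Bit 10: prefix='1' (no match yet)
Bit 11: prefix='10' -> emit 'p', reset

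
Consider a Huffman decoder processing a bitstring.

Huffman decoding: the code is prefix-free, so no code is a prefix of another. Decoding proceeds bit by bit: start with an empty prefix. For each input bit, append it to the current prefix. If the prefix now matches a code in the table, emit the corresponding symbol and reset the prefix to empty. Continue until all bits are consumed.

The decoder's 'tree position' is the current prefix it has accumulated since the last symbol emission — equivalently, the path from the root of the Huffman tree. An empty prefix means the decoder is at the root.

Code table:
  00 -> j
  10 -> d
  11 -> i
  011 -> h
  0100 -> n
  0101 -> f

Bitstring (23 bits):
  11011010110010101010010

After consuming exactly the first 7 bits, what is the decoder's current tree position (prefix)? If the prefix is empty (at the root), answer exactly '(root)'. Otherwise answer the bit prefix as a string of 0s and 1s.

Bit 0: prefix='1' (no match yet)
Bit 1: prefix='11' -> emit 'i', reset
Bit 2: prefix='0' (no match yet)
Bit 3: prefix='01' (no match yet)
Bit 4: prefix='011' -> emit 'h', reset
Bit 5: prefix='0' (no match yet)
Bit 6: prefix='01' (no match yet)

Answer: 01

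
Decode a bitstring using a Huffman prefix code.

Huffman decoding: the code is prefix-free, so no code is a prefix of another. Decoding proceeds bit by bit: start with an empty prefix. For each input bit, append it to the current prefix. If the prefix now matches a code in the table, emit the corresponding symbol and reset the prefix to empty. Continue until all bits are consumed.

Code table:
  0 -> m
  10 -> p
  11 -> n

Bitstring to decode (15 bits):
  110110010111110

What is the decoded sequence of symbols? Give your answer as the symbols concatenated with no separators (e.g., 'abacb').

Bit 0: prefix='1' (no match yet)
Bit 1: prefix='11' -> emit 'n', reset
Bit 2: prefix='0' -> emit 'm', reset
Bit 3: prefix='1' (no match yet)
Bit 4: prefix='11' -> emit 'n', reset
Bit 5: prefix='0' -> emit 'm', reset
Bit 6: prefix='0' -> emit 'm', reset
Bit 7: prefix='1' (no match yet)
Bit 8: prefix='10' -> emit 'p', reset
Bit 9: prefix='1' (no match yet)
Bit 10: prefix='11' -> emit 'n', reset
Bit 11: prefix='1' (no match yet)
Bit 12: prefix='11' -> emit 'n', reset
Bit 13: prefix='1' (no match yet)
Bit 14: prefix='10' -> emit 'p', reset

Answer: nmnmmpnnp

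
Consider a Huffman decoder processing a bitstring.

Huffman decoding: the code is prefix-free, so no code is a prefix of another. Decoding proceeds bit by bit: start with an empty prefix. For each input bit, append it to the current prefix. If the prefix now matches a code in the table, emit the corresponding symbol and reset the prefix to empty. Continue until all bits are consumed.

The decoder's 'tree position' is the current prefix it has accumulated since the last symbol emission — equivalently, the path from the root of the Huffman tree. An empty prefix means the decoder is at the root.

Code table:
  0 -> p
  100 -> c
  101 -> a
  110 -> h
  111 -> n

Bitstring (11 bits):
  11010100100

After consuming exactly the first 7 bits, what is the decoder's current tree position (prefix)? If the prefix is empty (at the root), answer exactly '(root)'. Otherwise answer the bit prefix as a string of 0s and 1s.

Bit 0: prefix='1' (no match yet)
Bit 1: prefix='11' (no match yet)
Bit 2: prefix='110' -> emit 'h', reset
Bit 3: prefix='1' (no match yet)
Bit 4: prefix='10' (no match yet)
Bit 5: prefix='101' -> emit 'a', reset
Bit 6: prefix='0' -> emit 'p', reset

Answer: (root)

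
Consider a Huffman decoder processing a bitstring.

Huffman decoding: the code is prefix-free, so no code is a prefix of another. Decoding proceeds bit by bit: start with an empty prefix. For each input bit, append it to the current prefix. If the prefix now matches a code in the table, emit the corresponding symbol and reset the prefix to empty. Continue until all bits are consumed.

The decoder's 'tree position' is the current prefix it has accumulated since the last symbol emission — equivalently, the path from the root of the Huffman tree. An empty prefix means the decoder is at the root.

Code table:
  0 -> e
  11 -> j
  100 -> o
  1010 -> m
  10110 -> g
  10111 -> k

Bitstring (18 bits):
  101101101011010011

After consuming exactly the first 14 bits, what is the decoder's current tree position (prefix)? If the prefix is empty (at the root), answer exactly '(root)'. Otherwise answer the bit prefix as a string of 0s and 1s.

Answer: 1

Derivation:
Bit 0: prefix='1' (no match yet)
Bit 1: prefix='10' (no match yet)
Bit 2: prefix='101' (no match yet)
Bit 3: prefix='1011' (no match yet)
Bit 4: prefix='10110' -> emit 'g', reset
Bit 5: prefix='1' (no match yet)
Bit 6: prefix='11' -> emit 'j', reset
Bit 7: prefix='0' -> emit 'e', reset
Bit 8: prefix='1' (no match yet)
Bit 9: prefix='10' (no match yet)
Bit 10: prefix='101' (no match yet)
Bit 11: prefix='1011' (no match yet)
Bit 12: prefix='10110' -> emit 'g', reset
Bit 13: prefix='1' (no match yet)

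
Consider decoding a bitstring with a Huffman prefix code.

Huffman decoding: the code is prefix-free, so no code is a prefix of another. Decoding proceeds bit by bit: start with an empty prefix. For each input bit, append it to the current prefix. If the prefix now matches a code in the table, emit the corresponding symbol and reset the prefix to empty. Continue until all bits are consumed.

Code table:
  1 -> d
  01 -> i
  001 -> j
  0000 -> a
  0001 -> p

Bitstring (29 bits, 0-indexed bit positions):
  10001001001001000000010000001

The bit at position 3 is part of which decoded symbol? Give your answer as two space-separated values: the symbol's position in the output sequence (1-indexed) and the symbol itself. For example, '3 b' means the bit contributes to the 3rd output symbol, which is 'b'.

Answer: 2 p

Derivation:
Bit 0: prefix='1' -> emit 'd', reset
Bit 1: prefix='0' (no match yet)
Bit 2: prefix='00' (no match yet)
Bit 3: prefix='000' (no match yet)
Bit 4: prefix='0001' -> emit 'p', reset
Bit 5: prefix='0' (no match yet)
Bit 6: prefix='00' (no match yet)
Bit 7: prefix='001' -> emit 'j', reset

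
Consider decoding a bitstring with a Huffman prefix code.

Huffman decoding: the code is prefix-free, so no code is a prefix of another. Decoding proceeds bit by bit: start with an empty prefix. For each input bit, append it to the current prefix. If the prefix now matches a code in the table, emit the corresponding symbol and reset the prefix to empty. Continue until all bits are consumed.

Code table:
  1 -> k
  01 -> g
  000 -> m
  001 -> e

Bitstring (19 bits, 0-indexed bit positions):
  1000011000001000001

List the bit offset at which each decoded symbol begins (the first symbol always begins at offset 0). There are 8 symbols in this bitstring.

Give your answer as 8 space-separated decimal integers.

Bit 0: prefix='1' -> emit 'k', reset
Bit 1: prefix='0' (no match yet)
Bit 2: prefix='00' (no match yet)
Bit 3: prefix='000' -> emit 'm', reset
Bit 4: prefix='0' (no match yet)
Bit 5: prefix='01' -> emit 'g', reset
Bit 6: prefix='1' -> emit 'k', reset
Bit 7: prefix='0' (no match yet)
Bit 8: prefix='00' (no match yet)
Bit 9: prefix='000' -> emit 'm', reset
Bit 10: prefix='0' (no match yet)
Bit 11: prefix='00' (no match yet)
Bit 12: prefix='001' -> emit 'e', reset
Bit 13: prefix='0' (no match yet)
Bit 14: prefix='00' (no match yet)
Bit 15: prefix='000' -> emit 'm', reset
Bit 16: prefix='0' (no match yet)
Bit 17: prefix='00' (no match yet)
Bit 18: prefix='001' -> emit 'e', reset

Answer: 0 1 4 6 7 10 13 16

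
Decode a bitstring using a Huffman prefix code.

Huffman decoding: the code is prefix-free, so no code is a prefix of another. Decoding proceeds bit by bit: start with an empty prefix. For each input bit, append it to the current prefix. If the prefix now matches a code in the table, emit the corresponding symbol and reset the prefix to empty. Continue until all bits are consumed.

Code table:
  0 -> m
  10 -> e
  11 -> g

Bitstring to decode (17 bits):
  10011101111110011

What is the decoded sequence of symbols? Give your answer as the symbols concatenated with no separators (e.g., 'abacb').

Bit 0: prefix='1' (no match yet)
Bit 1: prefix='10' -> emit 'e', reset
Bit 2: prefix='0' -> emit 'm', reset
Bit 3: prefix='1' (no match yet)
Bit 4: prefix='11' -> emit 'g', reset
Bit 5: prefix='1' (no match yet)
Bit 6: prefix='10' -> emit 'e', reset
Bit 7: prefix='1' (no match yet)
Bit 8: prefix='11' -> emit 'g', reset
Bit 9: prefix='1' (no match yet)
Bit 10: prefix='11' -> emit 'g', reset
Bit 11: prefix='1' (no match yet)
Bit 12: prefix='11' -> emit 'g', reset
Bit 13: prefix='0' -> emit 'm', reset
Bit 14: prefix='0' -> emit 'm', reset
Bit 15: prefix='1' (no match yet)
Bit 16: prefix='11' -> emit 'g', reset

Answer: emgegggmmg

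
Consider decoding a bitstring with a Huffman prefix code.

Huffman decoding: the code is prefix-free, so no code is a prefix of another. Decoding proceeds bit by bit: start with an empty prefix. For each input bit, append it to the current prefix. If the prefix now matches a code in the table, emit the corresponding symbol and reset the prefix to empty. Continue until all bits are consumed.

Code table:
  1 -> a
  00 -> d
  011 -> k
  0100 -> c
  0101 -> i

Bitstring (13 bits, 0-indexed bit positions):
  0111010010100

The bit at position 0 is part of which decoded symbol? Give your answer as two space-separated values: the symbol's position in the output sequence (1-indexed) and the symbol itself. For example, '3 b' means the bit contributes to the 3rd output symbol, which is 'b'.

Answer: 1 k

Derivation:
Bit 0: prefix='0' (no match yet)
Bit 1: prefix='01' (no match yet)
Bit 2: prefix='011' -> emit 'k', reset
Bit 3: prefix='1' -> emit 'a', reset
Bit 4: prefix='0' (no match yet)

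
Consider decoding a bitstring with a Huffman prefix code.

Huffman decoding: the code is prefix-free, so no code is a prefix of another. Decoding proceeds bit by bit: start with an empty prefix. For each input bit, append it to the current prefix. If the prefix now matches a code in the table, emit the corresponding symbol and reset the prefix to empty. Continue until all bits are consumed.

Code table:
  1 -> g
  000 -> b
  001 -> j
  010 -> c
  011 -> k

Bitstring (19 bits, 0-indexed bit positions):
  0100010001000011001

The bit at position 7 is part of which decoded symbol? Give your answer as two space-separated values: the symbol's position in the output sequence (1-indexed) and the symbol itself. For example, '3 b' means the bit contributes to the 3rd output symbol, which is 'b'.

Bit 0: prefix='0' (no match yet)
Bit 1: prefix='01' (no match yet)
Bit 2: prefix='010' -> emit 'c', reset
Bit 3: prefix='0' (no match yet)
Bit 4: prefix='00' (no match yet)
Bit 5: prefix='001' -> emit 'j', reset
Bit 6: prefix='0' (no match yet)
Bit 7: prefix='00' (no match yet)
Bit 8: prefix='000' -> emit 'b', reset
Bit 9: prefix='1' -> emit 'g', reset
Bit 10: prefix='0' (no match yet)
Bit 11: prefix='00' (no match yet)

Answer: 3 b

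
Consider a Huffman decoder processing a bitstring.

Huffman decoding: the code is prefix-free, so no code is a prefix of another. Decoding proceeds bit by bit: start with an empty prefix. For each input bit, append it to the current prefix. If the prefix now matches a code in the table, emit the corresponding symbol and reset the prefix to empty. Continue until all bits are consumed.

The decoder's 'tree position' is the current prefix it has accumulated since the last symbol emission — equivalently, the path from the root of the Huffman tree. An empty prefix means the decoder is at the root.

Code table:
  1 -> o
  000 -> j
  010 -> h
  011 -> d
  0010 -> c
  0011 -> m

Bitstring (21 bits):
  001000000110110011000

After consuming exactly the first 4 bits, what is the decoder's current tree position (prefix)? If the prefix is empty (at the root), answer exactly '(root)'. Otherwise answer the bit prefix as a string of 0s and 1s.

Answer: (root)

Derivation:
Bit 0: prefix='0' (no match yet)
Bit 1: prefix='00' (no match yet)
Bit 2: prefix='001' (no match yet)
Bit 3: prefix='0010' -> emit 'c', reset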